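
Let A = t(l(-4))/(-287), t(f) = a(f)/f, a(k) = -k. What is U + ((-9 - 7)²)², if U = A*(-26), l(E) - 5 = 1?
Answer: 18808806/287 ≈ 65536.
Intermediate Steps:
l(E) = 6 (l(E) = 5 + 1 = 6)
t(f) = -1 (t(f) = (-f)/f = -1)
A = 1/287 (A = -1/(-287) = -1*(-1/287) = 1/287 ≈ 0.0034843)
U = -26/287 (U = (1/287)*(-26) = -26/287 ≈ -0.090592)
U + ((-9 - 7)²)² = -26/287 + ((-9 - 7)²)² = -26/287 + ((-16)²)² = -26/287 + 256² = -26/287 + 65536 = 18808806/287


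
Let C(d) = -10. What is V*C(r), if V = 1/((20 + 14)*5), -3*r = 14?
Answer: -1/17 ≈ -0.058824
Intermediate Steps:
r = -14/3 (r = -⅓*14 = -14/3 ≈ -4.6667)
V = 1/170 (V = 1/(34*5) = 1/170 ≈ 0.0058824)
V*C(r) = (1/170)*(-10) = -1/17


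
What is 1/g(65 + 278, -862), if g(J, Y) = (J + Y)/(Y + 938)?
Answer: -76/519 ≈ -0.14644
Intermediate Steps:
g(J, Y) = (J + Y)/(938 + Y)
1/g(65 + 278, -862) = 1/(((65 + 278) - 862)/(938 - 862)) = 1/((343 - 862)/76) = 1/((1/76)*(-519)) = 1/(-519/76) = -76/519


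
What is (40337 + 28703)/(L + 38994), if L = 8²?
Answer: 34520/19529 ≈ 1.7676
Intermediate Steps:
L = 64
(40337 + 28703)/(L + 38994) = (40337 + 28703)/(64 + 38994) = 69040/39058 = 69040*(1/39058) = 34520/19529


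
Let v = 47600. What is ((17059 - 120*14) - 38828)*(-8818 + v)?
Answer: -909399118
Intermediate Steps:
((17059 - 120*14) - 38828)*(-8818 + v) = ((17059 - 120*14) - 38828)*(-8818 + 47600) = ((17059 - 1680) - 38828)*38782 = (15379 - 38828)*38782 = -23449*38782 = -909399118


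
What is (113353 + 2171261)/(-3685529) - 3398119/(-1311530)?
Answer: 9527526320531/4833681849370 ≈ 1.9711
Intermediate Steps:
(113353 + 2171261)/(-3685529) - 3398119/(-1311530) = 2284614*(-1/3685529) - 3398119*(-1/1311530) = -2284614/3685529 + 3398119/1311530 = 9527526320531/4833681849370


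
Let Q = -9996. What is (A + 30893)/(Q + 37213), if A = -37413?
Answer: -6520/27217 ≈ -0.23956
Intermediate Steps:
(A + 30893)/(Q + 37213) = (-37413 + 30893)/(-9996 + 37213) = -6520/27217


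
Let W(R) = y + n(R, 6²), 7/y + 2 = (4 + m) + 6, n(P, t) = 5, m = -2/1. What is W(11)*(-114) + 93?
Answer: -610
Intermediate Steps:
m = -2 (m = -2*1 = -2)
y = 7/6 (y = 7/(-2 + ((4 - 2) + 6)) = 7/(-2 + (2 + 6)) = 7/(-2 + 8) = 7/6 ≈ 1.1667)
W(R) = 37/6 (W(R) = 7/6 + 5 = 37/6)
W(11)*(-114) + 93 = (37/6)*(-114) + 93 = -703 + 93 = -610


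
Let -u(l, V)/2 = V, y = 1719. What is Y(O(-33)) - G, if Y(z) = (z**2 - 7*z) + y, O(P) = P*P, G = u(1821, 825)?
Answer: 1181667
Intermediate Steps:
u(l, V) = -2*V
G = -1650 (G = -2*825 = -1650)
O(P) = P**2
Y(z) = 1719 + z**2 - 7*z (Y(z) = (z**2 - 7*z) + 1719 = 1719 + z**2 - 7*z)
Y(O(-33)) - G = (1719 + ((-33)**2)**2 - 7*(-33)**2) - 1*(-1650) = (1719 + 1089**2 - 7*1089) + 1650 = (1719 + 1185921 - 7623) + 1650 = 1180017 + 1650 = 1181667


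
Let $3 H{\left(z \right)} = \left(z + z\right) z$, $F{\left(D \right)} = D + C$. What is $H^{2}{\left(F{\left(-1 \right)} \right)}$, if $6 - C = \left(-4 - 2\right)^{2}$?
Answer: $\frac{3694084}{9} \approx 4.1045 \cdot 10^{5}$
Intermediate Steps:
$C = -30$ ($C = 6 - \left(-4 - 2\right)^{2} = 6 - \left(-6\right)^{2} = 6 - 36 = -30$)
$F{\left(D \right)} = -30 + D$ ($F{\left(D \right)} = D - 30 = -30 + D$)
$H{\left(z \right)} = \frac{2 z^{2}}{3}$ ($H{\left(z \right)} = \frac{\left(z + z\right) z}{3} = \frac{2 z z}{3} = \frac{2 z^{2}}{3}$)
$H^{2}{\left(F{\left(-1 \right)} \right)} = \left(\frac{2 \left(-30 - 1\right)^{2}}{3}\right)^{2} = \left(\frac{2 \left(-31\right)^{2}}{3}\right)^{2} = \left(\frac{2}{3} \cdot 961\right)^{2} = \left(\frac{1922}{3}\right)^{2} = \frac{3694084}{9}$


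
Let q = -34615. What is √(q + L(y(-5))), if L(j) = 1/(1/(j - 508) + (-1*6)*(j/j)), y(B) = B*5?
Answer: I*√354237803682/3199 ≈ 186.05*I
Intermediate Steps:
y(B) = 5*B
L(j) = 1/(-6 + 1/(-508 + j)) (L(j) = 1/(1/(-508 + j) - 6*1) = 1/(1/(-508 + j) - 6) = 1/(-6 + 1/(-508 + j)))
√(q + L(y(-5))) = √(-34615 + (508 - 5*(-5))/(-3049 + 6*(5*(-5)))) = √(-34615 + (508 - 1*(-25))/(-3049 + 6*(-25))) = √(-34615 + (508 + 25)/(-3049 - 150)) = √(-34615 + 533/(-3199)) = √(-34615 - 1/3199*533) = √(-34615 - 533/3199) = √(-110733918/3199) = I*√354237803682/3199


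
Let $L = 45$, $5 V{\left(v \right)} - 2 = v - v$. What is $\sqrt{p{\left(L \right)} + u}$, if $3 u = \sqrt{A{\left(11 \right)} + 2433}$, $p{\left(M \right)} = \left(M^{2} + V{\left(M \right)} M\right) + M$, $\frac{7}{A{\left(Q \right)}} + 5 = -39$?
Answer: $\frac{\sqrt{9095328 + 66 \sqrt{1177495}}}{66} \approx 45.874$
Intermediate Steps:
$A{\left(Q \right)} = - \frac{7}{44}$ ($A{\left(Q \right)} = \frac{7}{-5 - 39} = \frac{7}{-44} = 7 \left(- \frac{1}{44}\right) = - \frac{7}{44}$)
$V{\left(v \right)} = \frac{2}{5}$ ($V{\left(v \right)} = \frac{2}{5} + \frac{v - v}{5} = \frac{2}{5} + \frac{1}{5} \cdot 0 = \frac{2}{5} + 0 = \frac{2}{5}$)
$p{\left(M \right)} = M^{2} + \frac{7 M}{5}$ ($p{\left(M \right)} = \left(M^{2} + \frac{2 M}{5}\right) + M = M^{2} + \frac{7 M}{5}$)
$u = \frac{\sqrt{1177495}}{66}$ ($u = \frac{\sqrt{- \frac{7}{44} + 2433}}{3} = \frac{\sqrt{\frac{107045}{44}}}{3} = \frac{\frac{1}{22} \sqrt{1177495}}{3} = \frac{\sqrt{1177495}}{66} \approx 16.441$)
$\sqrt{p{\left(L \right)} + u} = \sqrt{\frac{1}{5} \cdot 45 \left(7 + 5 \cdot 45\right) + \frac{\sqrt{1177495}}{66}} = \sqrt{\frac{1}{5} \cdot 45 \left(7 + 225\right) + \frac{\sqrt{1177495}}{66}} = \sqrt{\frac{1}{5} \cdot 45 \cdot 232 + \frac{\sqrt{1177495}}{66}} = \sqrt{2088 + \frac{\sqrt{1177495}}{66}}$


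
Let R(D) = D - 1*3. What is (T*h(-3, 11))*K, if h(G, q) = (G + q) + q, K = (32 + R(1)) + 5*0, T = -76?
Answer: -43320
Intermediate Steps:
R(D) = -3 + D (R(D) = D - 3 = -3 + D)
K = 30 (K = (32 + (-3 + 1)) + 5*0 = (32 - 2) + 0 = 30 + 0 = 30)
h(G, q) = G + 2*q
(T*h(-3, 11))*K = -76*(-3 + 2*11)*30 = -76*(-3 + 22)*30 = -76*19*30 = -1444*30 = -43320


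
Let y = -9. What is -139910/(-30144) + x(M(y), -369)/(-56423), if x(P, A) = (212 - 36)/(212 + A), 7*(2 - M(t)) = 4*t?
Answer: 3947087861/850407456 ≈ 4.6414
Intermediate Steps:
M(t) = 2 - 4*t/7
x(P, A) = 176/(212 + A)
-139910/(-30144) + x(M(y), -369)/(-56423) = -139910/(-30144) + (176/(212 - 369))/(-56423) = -139910*(-1/30144) + (176/(-157))*(-1/56423) = 69955/15072 + (176*(-1/157))*(-1/56423) = 69955/15072 - 176/157*(-1/56423) = 69955/15072 + 176/8858411 = 3947087861/850407456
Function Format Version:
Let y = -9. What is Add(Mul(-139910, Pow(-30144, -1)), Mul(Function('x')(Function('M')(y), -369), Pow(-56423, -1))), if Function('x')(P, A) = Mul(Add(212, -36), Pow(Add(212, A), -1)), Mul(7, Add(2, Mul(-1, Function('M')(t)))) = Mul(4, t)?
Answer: Rational(3947087861, 850407456) ≈ 4.6414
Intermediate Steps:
Function('M')(t) = Add(2, Mul(Rational(-4, 7), t)) (Function('M')(t) = Add(2, Mul(Rational(-1, 7), Mul(4, t))) = Add(2, Mul(Rational(-4, 7), t)))
Function('x')(P, A) = Mul(176, Pow(Add(212, A), -1))
Add(Mul(-139910, Pow(-30144, -1)), Mul(Function('x')(Function('M')(y), -369), Pow(-56423, -1))) = Add(Mul(-139910, Pow(-30144, -1)), Mul(Mul(176, Pow(Add(212, -369), -1)), Pow(-56423, -1))) = Add(Mul(-139910, Rational(-1, 30144)), Mul(Mul(176, Pow(-157, -1)), Rational(-1, 56423))) = Add(Rational(69955, 15072), Mul(Mul(176, Rational(-1, 157)), Rational(-1, 56423))) = Add(Rational(69955, 15072), Mul(Rational(-176, 157), Rational(-1, 56423))) = Add(Rational(69955, 15072), Rational(176, 8858411)) = Rational(3947087861, 850407456)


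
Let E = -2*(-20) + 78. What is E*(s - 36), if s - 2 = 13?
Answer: -2478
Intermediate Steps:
s = 15 (s = 2 + 13 = 15)
E = 118 (E = 40 + 78 = 118)
E*(s - 36) = 118*(15 - 36) = 118*(-21) = -2478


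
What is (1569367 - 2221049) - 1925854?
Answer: -2577536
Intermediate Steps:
(1569367 - 2221049) - 1925854 = -651682 - 1925854 = -2577536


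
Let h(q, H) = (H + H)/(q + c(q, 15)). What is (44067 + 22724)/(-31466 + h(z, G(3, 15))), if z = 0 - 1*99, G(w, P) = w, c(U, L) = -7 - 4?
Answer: -3673505/1730633 ≈ -2.1226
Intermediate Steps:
c(U, L) = -11
z = -99 (z = 0 - 99 = -99)
h(q, H) = 2*H/(-11 + q) (h(q, H) = (H + H)/(q - 11) = (2*H)/(-11 + q) = 2*H/(-11 + q))
(44067 + 22724)/(-31466 + h(z, G(3, 15))) = (44067 + 22724)/(-31466 + 2*3/(-11 - 99)) = 66791/(-31466 + 2*3/(-110)) = 66791/(-31466 + 2*3*(-1/110)) = 66791/(-31466 - 3/55) = 66791/(-1730633/55) = 66791*(-55/1730633) = -3673505/1730633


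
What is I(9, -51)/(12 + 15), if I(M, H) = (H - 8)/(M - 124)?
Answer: 59/3105 ≈ 0.019002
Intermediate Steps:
I(M, H) = (-8 + H)/(-124 + M)
I(9, -51)/(12 + 15) = ((-8 - 51)/(-124 + 9))/(12 + 15) = (-59/(-115))/27 = -1/115*(-59)*(1/27) = (59/115)*(1/27) = 59/3105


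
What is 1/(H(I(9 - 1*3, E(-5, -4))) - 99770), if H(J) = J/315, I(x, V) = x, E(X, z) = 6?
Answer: -105/10475848 ≈ -1.0023e-5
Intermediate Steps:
H(J) = J/315 (H(J) = J*(1/315) = J/315)
1/(H(I(9 - 1*3, E(-5, -4))) - 99770) = 1/((9 - 1*3)/315 - 99770) = 1/((9 - 3)/315 - 99770) = 1/((1/315)*6 - 99770) = 1/(2/105 - 99770) = 1/(-10475848/105) = -105/10475848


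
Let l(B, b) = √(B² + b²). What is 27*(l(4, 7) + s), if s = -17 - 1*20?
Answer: -999 + 27*√65 ≈ -781.32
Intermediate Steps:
s = -37 (s = -17 - 20 = -37)
27*(l(4, 7) + s) = 27*(√(4² + 7²) - 37) = 27*(√(16 + 49) - 37) = 27*(√65 - 37) = 27*(-37 + √65) = -999 + 27*√65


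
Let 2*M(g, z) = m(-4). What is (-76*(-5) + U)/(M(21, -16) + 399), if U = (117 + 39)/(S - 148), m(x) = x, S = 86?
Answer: 11702/12307 ≈ 0.95084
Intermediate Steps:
M(g, z) = -2 (M(g, z) = (½)*(-4) = -2)
U = -78/31 (U = (117 + 39)/(86 - 148) = 156/(-62) = 156*(-1/62) = -78/31 ≈ -2.5161)
(-76*(-5) + U)/(M(21, -16) + 399) = (-76*(-5) - 78/31)/(-2 + 399) = (380 - 78/31)/397 = (11702/31)*(1/397) = 11702/12307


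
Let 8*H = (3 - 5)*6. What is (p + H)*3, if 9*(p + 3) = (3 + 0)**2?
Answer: -21/2 ≈ -10.500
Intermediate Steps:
H = -3/2 (H = ((3 - 5)*6)/8 = (-2*6)/8 = (1/8)*(-12) = -3/2 ≈ -1.5000)
p = -2 (p = -3 + (3 + 0)**2/9 = -3 + (1/9)*3**2 = -3 + (1/9)*9 = -3 + 1 = -2)
(p + H)*3 = (-2 - 3/2)*3 = -7/2*3 = -21/2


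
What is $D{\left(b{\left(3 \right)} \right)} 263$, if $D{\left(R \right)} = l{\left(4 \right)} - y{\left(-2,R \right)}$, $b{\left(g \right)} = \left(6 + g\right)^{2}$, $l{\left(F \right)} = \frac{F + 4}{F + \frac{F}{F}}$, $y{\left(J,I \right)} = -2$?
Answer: $\frac{4734}{5} \approx 946.8$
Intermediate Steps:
$l{\left(F \right)} = \frac{4 + F}{1 + F}$ ($l{\left(F \right)} = \frac{4 + F}{F + 1} = \frac{4 + F}{1 + F}$)
$D{\left(R \right)} = \frac{18}{5}$ ($D{\left(R \right)} = \frac{4 + 4}{1 + 4} - -2 = \frac{1}{5} \cdot 8 + 2 = \frac{8}{5} + 2 = \frac{18}{5}$)
$D{\left(b{\left(3 \right)} \right)} 263 = \frac{18}{5} \cdot 263 = \frac{4734}{5}$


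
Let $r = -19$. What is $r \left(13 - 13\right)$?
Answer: $0$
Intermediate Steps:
$r \left(13 - 13\right) = - 19 \left(13 - 13\right) = \left(-19\right) 0 = 0$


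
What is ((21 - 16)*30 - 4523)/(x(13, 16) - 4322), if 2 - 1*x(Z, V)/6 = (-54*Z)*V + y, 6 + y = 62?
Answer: -4373/62746 ≈ -0.069694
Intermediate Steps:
y = 56 (y = -6 + 62 = 56)
x(Z, V) = -324 + 324*V*Z (x(Z, V) = 12 - 6*((-54*Z)*V + 56) = 12 - 6*(-54*V*Z + 56) = 12 - 6*(56 - 54*V*Z) = 12 + (-336 + 324*V*Z) = -324 + 324*V*Z)
((21 - 16)*30 - 4523)/(x(13, 16) - 4322) = ((21 - 16)*30 - 4523)/((-324 + 324*16*13) - 4322) = (5*30 - 4523)/((-324 + 67392) - 4322) = (150 - 4523)/(67068 - 4322) = -4373/62746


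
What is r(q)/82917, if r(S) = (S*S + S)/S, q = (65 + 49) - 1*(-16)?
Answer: 131/82917 ≈ 0.0015799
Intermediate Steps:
q = 130 (q = 114 + 16 = 130)
r(S) = (S + S²)/S (r(S) = (S² + S)/S = (S + S²)/S)
r(q)/82917 = (1 + 130)/82917 = 131*(1/82917) = 131/82917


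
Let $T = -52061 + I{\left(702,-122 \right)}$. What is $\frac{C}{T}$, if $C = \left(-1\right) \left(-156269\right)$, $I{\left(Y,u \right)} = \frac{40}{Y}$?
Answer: $- \frac{54850419}{18273391} \approx -3.0017$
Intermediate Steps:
$T = - \frac{18273391}{351}$ ($T = -52061 + \frac{40}{702} = -52061 + 40 \cdot \frac{1}{702} = -52061 + \frac{20}{351} = - \frac{18273391}{351} \approx -52061.0$)
$C = 156269$
$\frac{C}{T} = \frac{156269}{- \frac{18273391}{351}} = 156269 \left(- \frac{351}{18273391}\right) = - \frac{54850419}{18273391}$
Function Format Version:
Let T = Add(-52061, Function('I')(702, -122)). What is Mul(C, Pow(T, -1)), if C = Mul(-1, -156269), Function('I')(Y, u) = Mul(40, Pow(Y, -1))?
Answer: Rational(-54850419, 18273391) ≈ -3.0017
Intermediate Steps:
T = Rational(-18273391, 351) (T = Add(-52061, Mul(40, Pow(702, -1))) = Add(-52061, Mul(40, Rational(1, 702))) = Add(-52061, Rational(20, 351)) = Rational(-18273391, 351) ≈ -52061.)
C = 156269
Mul(C, Pow(T, -1)) = Mul(156269, Pow(Rational(-18273391, 351), -1)) = Mul(156269, Rational(-351, 18273391)) = Rational(-54850419, 18273391)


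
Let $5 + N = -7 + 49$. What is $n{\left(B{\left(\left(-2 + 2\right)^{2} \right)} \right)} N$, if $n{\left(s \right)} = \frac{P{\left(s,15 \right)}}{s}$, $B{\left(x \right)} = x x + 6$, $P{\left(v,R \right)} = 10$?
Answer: $\frac{185}{3} \approx 61.667$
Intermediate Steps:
$B{\left(x \right)} = 6 + x^{2}$ ($B{\left(x \right)} = x^{2} + 6 = 6 + x^{2}$)
$N = 37$ ($N = -5 + \left(-7 + 49\right) = -5 + 42 = 37$)
$n{\left(s \right)} = \frac{10}{s}$
$n{\left(B{\left(\left(-2 + 2\right)^{2} \right)} \right)} N = \frac{10}{6 + \left(\left(-2 + 2\right)^{2}\right)^{2}} \cdot 37 = \frac{10}{6 + \left(0^{2}\right)^{2}} \cdot 37 = \frac{10}{6 + 0^{2}} \cdot 37 = \frac{10}{6 + 0} \cdot 37 = \frac{10}{6} \cdot 37 = 10 \cdot \frac{1}{6} \cdot 37 = \frac{5}{3} \cdot 37 = \frac{185}{3}$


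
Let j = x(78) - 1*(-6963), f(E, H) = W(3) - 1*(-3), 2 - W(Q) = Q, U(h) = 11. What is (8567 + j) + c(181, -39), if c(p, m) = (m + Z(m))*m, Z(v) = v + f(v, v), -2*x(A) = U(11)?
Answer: 36977/2 ≈ 18489.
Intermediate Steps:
W(Q) = 2 - Q
x(A) = -11/2 (x(A) = -½*11 = -11/2)
f(E, H) = 2 (f(E, H) = (2 - 1*3) - 1*(-3) = (2 - 3) + 3 = -1 + 3 = 2)
Z(v) = 2 + v (Z(v) = v + 2 = 2 + v)
c(p, m) = m*(2 + 2*m) (c(p, m) = (m + (2 + m))*m = (2 + 2*m)*m = m*(2 + 2*m))
j = 13915/2 (j = -11/2 - 1*(-6963) = -11/2 + 6963 = 13915/2 ≈ 6957.5)
(8567 + j) + c(181, -39) = (8567 + 13915/2) + 2*(-39)*(1 - 39) = 31049/2 + 2*(-39)*(-38) = 31049/2 + 2964 = 36977/2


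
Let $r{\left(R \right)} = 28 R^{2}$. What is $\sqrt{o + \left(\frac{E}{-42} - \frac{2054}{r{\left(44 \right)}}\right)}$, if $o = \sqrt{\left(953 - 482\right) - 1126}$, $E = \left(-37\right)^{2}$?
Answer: $\frac{\sqrt{-111445530 + 3415104 i \sqrt{655}}}{1848} \approx 2.1022 + 6.0871 i$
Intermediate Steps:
$E = 1369$
$o = i \sqrt{655}$ ($o = \sqrt{\left(953 - 482\right) - 1126} = \sqrt{471 - 1126} = \sqrt{-655} = i \sqrt{655} \approx 25.593 i$)
$\sqrt{o + \left(\frac{E}{-42} - \frac{2054}{r{\left(44 \right)}}\right)} = \sqrt{i \sqrt{655} + \left(\frac{1369}{-42} - \frac{2054}{28 \cdot 44^{2}}\right)} = \sqrt{i \sqrt{655} - \left(\frac{1369}{42} + \frac{2054}{28 \cdot 1936}\right)} = \sqrt{i \sqrt{655} - \left(\frac{1369}{42} + \frac{2054}{54208}\right)} = \sqrt{i \sqrt{655} - \frac{2653465}{81312}} = \sqrt{- \frac{2653465}{81312} + i \sqrt{655}}$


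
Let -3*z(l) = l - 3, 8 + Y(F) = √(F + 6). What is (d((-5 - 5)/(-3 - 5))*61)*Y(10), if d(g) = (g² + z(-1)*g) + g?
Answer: -13115/12 ≈ -1092.9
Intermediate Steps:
Y(F) = -8 + √(6 + F) (Y(F) = -8 + √(F + 6) = -8 + √(6 + F))
z(l) = 1 - l/3 (z(l) = -(l - 3)/3 = -(-3 + l)/3 = 1 - l/3)
d(g) = g² + 7*g/3 (d(g) = (g² + (1 - ⅓*(-1))*g) + g = (g² + (1 + ⅓)*g) + g = (g² + 4*g/3) + g = g² + 7*g/3)
(d((-5 - 5)/(-3 - 5))*61)*Y(10) = ((((-5 - 5)/(-3 - 5))*(7 + 3*((-5 - 5)/(-3 - 5)))/3)*61)*(-8 + √(6 + 10)) = (((-10/(-8))*(7 + 3*(-10/(-8)))/3)*61)*(-8 + √16) = (((-10*(-⅛))*(7 + 3*(-10*(-⅛)))/3)*61)*(-8 + 4) = (((⅓)*(5/4)*(7 + 3*(5/4)))*61)*(-4) = (((⅓)*(5/4)*(7 + 15/4))*61)*(-4) = (((⅓)*(5/4)*(43/4))*61)*(-4) = ((215/48)*61)*(-4) = (13115/48)*(-4) = -13115/12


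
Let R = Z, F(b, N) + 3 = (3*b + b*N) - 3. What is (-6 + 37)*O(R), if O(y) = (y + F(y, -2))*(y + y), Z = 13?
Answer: 16120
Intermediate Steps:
F(b, N) = -6 + 3*b + N*b (F(b, N) = -3 + ((3*b + b*N) - 3) = -3 + ((3*b + N*b) - 3) = -3 + (-3 + 3*b + N*b) = -6 + 3*b + N*b)
R = 13
O(y) = 2*y*(-6 + 2*y) (O(y) = (y + (-6 + 3*y - 2*y))*(y + y) = (y + (-6 + y))*(2*y) = (-6 + 2*y)*(2*y) = 2*y*(-6 + 2*y))
(-6 + 37)*O(R) = (-6 + 37)*(4*13*(-3 + 13)) = 31*(4*13*10) = 31*520 = 16120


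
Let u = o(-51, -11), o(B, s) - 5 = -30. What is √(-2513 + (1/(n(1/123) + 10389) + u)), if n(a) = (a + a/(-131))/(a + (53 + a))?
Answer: I*√199898759143269841864199/8874813769 ≈ 50.379*I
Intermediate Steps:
o(B, s) = -25 (o(B, s) = 5 - 30 = -25)
n(a) = 130*a/(131*(53 + 2*a)) (n(a) = (a + a*(-1/131))/(53 + 2*a) = (a - a/131)/(53 + 2*a) = (130*a/131)/(53 + 2*a) = 130*a/(131*(53 + 2*a)))
u = -25
√(-2513 + (1/(n(1/123) + 10389) + u)) = √(-2513 + (1/((130/131)/(123*(53 + 2/123)) + 10389) - 25)) = √(-2513 + (1/((130/131)*(1/123)/(53 + 2*(1/123)) + 10389) - 25)) = √(-2513 + (1/((130/131)*(1/123)/(53 + 2/123) + 10389) - 25)) = √(-2513 + (1/((130/131)*(1/123)/(6521/123) + 10389) - 25)) = √(-2513 + (1/((130/131)*(1/123)*(123/6521) + 10389) - 25)) = √(-2513 + (1/(130/854251 + 10389) - 25)) = √(-2513 + (1/(8874813769/854251) - 25)) = √(-2513 + (854251/8874813769 - 25)) = √(-2513 - 221869489974/8874813769) = √(-22524276491471/8874813769) = I*√199898759143269841864199/8874813769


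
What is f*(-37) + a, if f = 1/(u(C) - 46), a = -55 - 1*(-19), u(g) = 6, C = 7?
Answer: -1403/40 ≈ -35.075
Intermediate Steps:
a = -36 (a = -55 + 19 = -36)
f = -1/40 (f = 1/(6 - 46) = 1/(-40) = -1/40 ≈ -0.025000)
f*(-37) + a = -1/40*(-37) - 36 = 37/40 - 36 = -1403/40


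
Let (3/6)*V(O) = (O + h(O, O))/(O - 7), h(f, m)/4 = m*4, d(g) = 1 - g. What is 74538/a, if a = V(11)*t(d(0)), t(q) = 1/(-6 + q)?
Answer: -745380/187 ≈ -3986.0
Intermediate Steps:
h(f, m) = 16*m (h(f, m) = 4*(m*4) = 4*(4*m) = 16*m)
V(O) = 34*O/(-7 + O) (V(O) = 2*((O + 16*O)/(O - 7)) = 2*((17*O)/(-7 + O)) = 2*(17*O/(-7 + O)) = 34*O/(-7 + O))
a = -187/10 (a = (34*11/(-7 + 11))/(-6 + (1 - 1*0)) = (34*11/4)/(-6 + (1 + 0)) = (34*11*(¼))/(-6 + 1) = (187/2)/(-5) = (187/2)*(-⅕) = -187/10 ≈ -18.700)
74538/a = 74538/(-187/10) = 74538*(-10/187) = -745380/187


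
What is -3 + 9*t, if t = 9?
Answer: 78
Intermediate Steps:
-3 + 9*t = -3 + 9*9 = -3 + 81 = 78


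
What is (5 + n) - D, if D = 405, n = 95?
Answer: -305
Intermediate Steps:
(5 + n) - D = (5 + 95) - 1*405 = 100 - 405 = -305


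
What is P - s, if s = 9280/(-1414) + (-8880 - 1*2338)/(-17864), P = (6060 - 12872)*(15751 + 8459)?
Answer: -148778268930509/902132 ≈ -1.6492e+8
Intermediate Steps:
P = -164918520 (P = -6812*24210 = -164918520)
s = -5354131/902132 (s = 9280*(-1/1414) + (-8880 - 2338)*(-1/17864) = -4640/707 - 11218*(-1/17864) = -4640/707 + 5609/8932 = -5354131/902132 ≈ -5.9350)
P - s = -164918520 - 1*(-5354131/902132) = -164918520 + 5354131/902132 = -148778268930509/902132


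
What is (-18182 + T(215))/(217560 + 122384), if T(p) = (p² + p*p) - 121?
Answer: 74147/339944 ≈ 0.21812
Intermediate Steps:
T(p) = -121 + 2*p² (T(p) = (p² + p²) - 121 = 2*p² - 121 = -121 + 2*p²)
(-18182 + T(215))/(217560 + 122384) = (-18182 + (-121 + 2*215²))/(217560 + 122384) = (-18182 + (-121 + 2*46225))/339944 = (-18182 + (-121 + 92450))*(1/339944) = (-18182 + 92329)*(1/339944) = 74147*(1/339944) = 74147/339944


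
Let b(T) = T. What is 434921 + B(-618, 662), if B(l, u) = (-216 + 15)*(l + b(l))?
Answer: 683357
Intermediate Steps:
B(l, u) = -402*l (B(l, u) = (-216 + 15)*(l + l) = -402*l)
434921 + B(-618, 662) = 434921 - 402*(-618) = 434921 + 248436 = 683357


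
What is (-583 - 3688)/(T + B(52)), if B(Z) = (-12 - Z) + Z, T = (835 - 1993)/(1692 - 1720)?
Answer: -59794/411 ≈ -145.48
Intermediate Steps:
T = 579/14 (T = -1158/(-28) = -1158*(-1/28) = 579/14 ≈ 41.357)
B(Z) = -12
(-583 - 3688)/(T + B(52)) = (-583 - 3688)/(579/14 - 12) = -4271/411/14 = -4271*14/411 = -59794/411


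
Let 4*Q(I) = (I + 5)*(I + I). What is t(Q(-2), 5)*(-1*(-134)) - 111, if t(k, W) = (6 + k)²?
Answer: 1095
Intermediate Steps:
Q(I) = I*(5 + I)/2 (Q(I) = ((I + 5)*(I + I))/4 = ((5 + I)*(2*I))/4 = (2*I*(5 + I))/4 = I*(5 + I)/2)
t(Q(-2), 5)*(-1*(-134)) - 111 = (6 + (½)*(-2)*(5 - 2))²*(-1*(-134)) - 111 = (6 + (½)*(-2)*3)²*134 - 111 = (6 - 3)²*134 - 111 = 3²*134 - 111 = 9*134 - 111 = 1206 - 111 = 1095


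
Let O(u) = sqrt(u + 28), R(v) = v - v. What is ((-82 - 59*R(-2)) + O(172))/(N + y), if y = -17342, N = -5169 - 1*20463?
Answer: 41/21487 - 5*sqrt(2)/21487 ≈ 0.0015790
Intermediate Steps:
R(v) = 0
O(u) = sqrt(28 + u)
N = -25632 (N = -5169 - 20463 = -25632)
((-82 - 59*R(-2)) + O(172))/(N + y) = ((-82 - 59*0) + sqrt(28 + 172))/(-25632 - 17342) = ((-82 + 0) + sqrt(200))/(-42974) = (-82 + 10*sqrt(2))*(-1/42974) = 41/21487 - 5*sqrt(2)/21487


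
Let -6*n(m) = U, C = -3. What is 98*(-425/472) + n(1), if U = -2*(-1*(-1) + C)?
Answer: -62947/708 ≈ -88.908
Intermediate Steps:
U = 4 (U = -2*(-1*(-1) - 3) = -2*(1 - 3) = -2*(-2) = 4)
n(m) = -⅔ (n(m) = -⅙*4 = -⅔)
98*(-425/472) + n(1) = 98*(-425/472) - ⅔ = -20825/236 - ⅔ = -62947/708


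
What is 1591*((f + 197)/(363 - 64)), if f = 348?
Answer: 867095/299 ≈ 2900.0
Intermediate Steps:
1591*((f + 197)/(363 - 64)) = 1591*((348 + 197)/(363 - 64)) = 1591*(545/299) = 867095/299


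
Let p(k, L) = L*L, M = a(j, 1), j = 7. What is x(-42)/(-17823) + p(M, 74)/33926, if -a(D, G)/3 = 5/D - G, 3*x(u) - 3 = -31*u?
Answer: 13806823/100777183 ≈ 0.13700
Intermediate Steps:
x(u) = 1 - 31*u/3 (x(u) = 1 + (-31*u)/3 = 1 - 31*u/3)
a(D, G) = -15/D + 3*G (a(D, G) = -3*(5/D - G) = -3*(-G + 5/D) = -15/D + 3*G)
M = 6/7 (M = -15/7 + 3*1 = -15*1/7 + 3 = -15/7 + 3 = 6/7 ≈ 0.85714)
p(k, L) = L**2
x(-42)/(-17823) + p(M, 74)/33926 = (1 - 31/3*(-42))/(-17823) + 74**2/33926 = (1 + 434)*(-1/17823) + 5476*(1/33926) = 435*(-1/17823) + 2738/16963 = -145/5941 + 2738/16963 = 13806823/100777183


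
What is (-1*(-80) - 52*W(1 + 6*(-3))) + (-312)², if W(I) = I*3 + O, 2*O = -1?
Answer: 100102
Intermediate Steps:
O = -½ (O = (½)*(-1) = -½ ≈ -0.50000)
W(I) = -½ + 3*I (W(I) = I*3 - ½ = 3*I - ½ = -½ + 3*I)
(-1*(-80) - 52*W(1 + 6*(-3))) + (-312)² = (-1*(-80) - 52*(-½ + 3*(1 + 6*(-3)))) + (-312)² = (80 - 52*(-½ + 3*(1 - 18))) + 97344 = (80 - 52*(-½ + 3*(-17))) + 97344 = (80 - 52*(-½ - 51)) + 97344 = (80 - 52*(-103/2)) + 97344 = (80 + 2678) + 97344 = 2758 + 97344 = 100102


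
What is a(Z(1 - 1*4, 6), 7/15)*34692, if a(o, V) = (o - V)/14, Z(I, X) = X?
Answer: 68558/5 ≈ 13712.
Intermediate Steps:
a(o, V) = -V/14 + o/14 (a(o, V) = (o - V)*(1/14) = -V/14 + o/14)
a(Z(1 - 1*4, 6), 7/15)*34692 = (-1/(2*15) + (1/14)*6)*34692 = (-1/(2*15) + 3/7)*34692 = (-1/14*7/15 + 3/7)*34692 = (-1/30 + 3/7)*34692 = (83/210)*34692 = 68558/5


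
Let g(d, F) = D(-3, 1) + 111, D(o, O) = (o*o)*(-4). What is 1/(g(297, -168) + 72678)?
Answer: 1/72753 ≈ 1.3745e-5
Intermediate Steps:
D(o, O) = -4*o² (D(o, O) = o²*(-4) = -4*o²)
g(d, F) = 75 (g(d, F) = -4*(-3)² + 111 = -4*9 + 111 = -36 + 111 = 75)
1/(g(297, -168) + 72678) = 1/(75 + 72678) = 1/72753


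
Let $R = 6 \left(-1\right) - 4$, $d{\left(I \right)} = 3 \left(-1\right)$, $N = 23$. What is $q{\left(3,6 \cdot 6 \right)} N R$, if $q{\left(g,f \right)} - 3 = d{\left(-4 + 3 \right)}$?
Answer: $0$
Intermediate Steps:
$d{\left(I \right)} = -3$
$q{\left(g,f \right)} = 0$ ($q{\left(g,f \right)} = 3 - 3 = 0$)
$R = -10$ ($R = -6 - 4 = -10$)
$q{\left(3,6 \cdot 6 \right)} N R = 0 \cdot 23 \left(-10\right) = 0 \left(-10\right) = 0$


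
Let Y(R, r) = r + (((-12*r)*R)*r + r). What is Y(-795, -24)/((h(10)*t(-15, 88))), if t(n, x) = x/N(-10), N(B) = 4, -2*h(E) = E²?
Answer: -1373748/275 ≈ -4995.4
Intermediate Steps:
h(E) = -E²/2
Y(R, r) = 2*r - 12*R*r² (Y(R, r) = r + ((-12*R*r)*r + r) = r + (-12*R*r² + r) = r + (r - 12*R*r²) = 2*r - 12*R*r²)
t(n, x) = x/4
Y(-795, -24)/((h(10)*t(-15, 88))) = (2*(-24)*(1 - 6*(-795)*(-24)))/(((-½*10²)*((¼)*88))) = (2*(-24)*(1 - 114480))/((-½*100*22)) = (2*(-24)*(-114479))/((-50*22)) = 5494992/(-1100) = 5494992*(-1/1100) = -1373748/275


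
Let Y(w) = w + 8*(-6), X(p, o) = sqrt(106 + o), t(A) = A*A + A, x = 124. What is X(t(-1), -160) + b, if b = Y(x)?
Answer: 76 + 3*I*sqrt(6) ≈ 76.0 + 7.3485*I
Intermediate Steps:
t(A) = A + A**2 (t(A) = A**2 + A = A + A**2)
Y(w) = -48 + w (Y(w) = w - 48 = -48 + w)
b = 76 (b = -48 + 124 = 76)
X(t(-1), -160) + b = sqrt(106 - 160) + 76 = sqrt(-54) + 76 = 3*I*sqrt(6) + 76 = 76 + 3*I*sqrt(6)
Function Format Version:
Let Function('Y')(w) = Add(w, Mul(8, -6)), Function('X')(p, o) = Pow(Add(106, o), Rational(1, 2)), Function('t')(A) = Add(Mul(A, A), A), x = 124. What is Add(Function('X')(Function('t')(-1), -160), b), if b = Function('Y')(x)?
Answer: Add(76, Mul(3, I, Pow(6, Rational(1, 2)))) ≈ Add(76.000, Mul(7.3485, I))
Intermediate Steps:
Function('t')(A) = Add(A, Pow(A, 2)) (Function('t')(A) = Add(Pow(A, 2), A) = Add(A, Pow(A, 2)))
Function('Y')(w) = Add(-48, w) (Function('Y')(w) = Add(w, -48) = Add(-48, w))
b = 76 (b = Add(-48, 124) = 76)
Add(Function('X')(Function('t')(-1), -160), b) = Add(Pow(Add(106, -160), Rational(1, 2)), 76) = Add(Pow(-54, Rational(1, 2)), 76) = Add(Mul(3, I, Pow(6, Rational(1, 2))), 76) = Add(76, Mul(3, I, Pow(6, Rational(1, 2))))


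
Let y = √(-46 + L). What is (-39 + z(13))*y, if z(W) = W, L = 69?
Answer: -26*√23 ≈ -124.69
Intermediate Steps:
y = √23 (y = √(-46 + 69) = √23 ≈ 4.7958)
(-39 + z(13))*y = (-39 + 13)*√23 = -26*√23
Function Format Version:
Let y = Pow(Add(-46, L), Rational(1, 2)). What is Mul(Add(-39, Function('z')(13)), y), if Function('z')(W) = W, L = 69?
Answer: Mul(-26, Pow(23, Rational(1, 2))) ≈ -124.69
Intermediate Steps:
y = Pow(23, Rational(1, 2)) (y = Pow(Add(-46, 69), Rational(1, 2)) = Pow(23, Rational(1, 2)) ≈ 4.7958)
Mul(Add(-39, Function('z')(13)), y) = Mul(Add(-39, 13), Pow(23, Rational(1, 2))) = Mul(-26, Pow(23, Rational(1, 2)))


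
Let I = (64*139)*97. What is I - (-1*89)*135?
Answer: 874927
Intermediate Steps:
I = 862912 (I = 8896*97 = 862912)
I - (-1*89)*135 = 862912 - (-1*89)*135 = 862912 - (-89)*135 = 862912 - 1*(-12015) = 862912 + 12015 = 874927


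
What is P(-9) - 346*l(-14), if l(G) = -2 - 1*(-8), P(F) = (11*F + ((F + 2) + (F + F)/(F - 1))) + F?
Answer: -10946/5 ≈ -2189.2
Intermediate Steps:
P(F) = 2 + 13*F + 2*F/(-1 + F) (P(F) = (11*F + ((2 + F) + (2*F)/(-1 + F))) + F = (11*F + ((2 + F) + 2*F/(-1 + F))) + F = (11*F + (2 + F + 2*F/(-1 + F))) + F = (2 + 12*F + 2*F/(-1 + F)) + F = 2 + 13*F + 2*F/(-1 + F))
l(G) = 6 (l(G) = -2 + 8 = 6)
P(-9) - 346*l(-14) = (-2 - 9*(-9) + 13*(-9)**2)/(-1 - 9) - 346*6 = (-2 + 81 + 13*81)/(-10) - 2076 = -(-2 + 81 + 1053)/10 - 2076 = -1/10*1132 - 2076 = -566/5 - 2076 = -10946/5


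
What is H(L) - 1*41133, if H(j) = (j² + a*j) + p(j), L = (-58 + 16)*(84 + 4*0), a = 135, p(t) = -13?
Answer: 11929358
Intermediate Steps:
L = -3528 (L = -42*(84 + 0) = -42*84 = -3528)
H(j) = -13 + j² + 135*j (H(j) = (j² + 135*j) - 13 = -13 + j² + 135*j)
H(L) - 1*41133 = (-13 + (-3528)² + 135*(-3528)) - 1*41133 = (-13 + 12446784 - 476280) - 41133 = 11970491 - 41133 = 11929358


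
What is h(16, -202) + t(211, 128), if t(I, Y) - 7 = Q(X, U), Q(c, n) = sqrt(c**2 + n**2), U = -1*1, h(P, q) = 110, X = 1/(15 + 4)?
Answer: 117 + sqrt(362)/19 ≈ 118.00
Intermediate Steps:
X = 1/19 ≈ 0.052632
U = -1
t(I, Y) = 7 + sqrt(362)/19 (t(I, Y) = 7 + sqrt((1/19)**2 + (-1)**2) = 7 + sqrt(1/361 + 1) = 7 + sqrt(362/361) = 7 + sqrt(362)/19)
h(16, -202) + t(211, 128) = 110 + (7 + sqrt(362)/19) = 117 + sqrt(362)/19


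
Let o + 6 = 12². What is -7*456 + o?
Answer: -3054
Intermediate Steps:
o = 138 (o = -6 + 12² = -6 + 144 = 138)
-7*456 + o = -7*456 + 138 = -3192 + 138 = -3054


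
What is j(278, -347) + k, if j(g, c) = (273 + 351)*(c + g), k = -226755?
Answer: -269811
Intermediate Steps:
j(g, c) = 624*c + 624*g (j(g, c) = 624*(c + g) = 624*c + 624*g)
j(278, -347) + k = (624*(-347) + 624*278) - 226755 = (-216528 + 173472) - 226755 = -43056 - 226755 = -269811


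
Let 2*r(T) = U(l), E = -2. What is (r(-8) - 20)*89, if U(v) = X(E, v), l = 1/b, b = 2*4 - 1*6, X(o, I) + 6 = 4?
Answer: -1869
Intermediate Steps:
X(o, I) = -2 (X(o, I) = -6 + 4 = -2)
b = 2 (b = 8 - 6 = 2)
l = 1/2 ≈ 0.50000
U(v) = -2
r(T) = -1 (r(T) = (1/2)*(-2) = -1)
(r(-8) - 20)*89 = (-1 - 20)*89 = -21*89 = -1869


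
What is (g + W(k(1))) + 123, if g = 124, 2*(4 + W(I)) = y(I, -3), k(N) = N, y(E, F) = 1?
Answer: 487/2 ≈ 243.50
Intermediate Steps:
W(I) = -7/2 (W(I) = -4 + (1/2)*1 = -4 + 1/2 = -7/2)
(g + W(k(1))) + 123 = (124 - 7/2) + 123 = 241/2 + 123 = 487/2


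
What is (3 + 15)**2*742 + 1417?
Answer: 241825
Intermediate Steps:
(3 + 15)**2*742 + 1417 = 18**2*742 + 1417 = 324*742 + 1417 = 240408 + 1417 = 241825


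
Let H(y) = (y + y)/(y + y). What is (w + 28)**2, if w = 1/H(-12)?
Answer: 841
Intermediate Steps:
H(y) = 1 (H(y) = (2*y)/((2*y)) = (2*y)*(1/(2*y)) = 1)
w = 1 (w = 1/1 = 1)
(w + 28)**2 = (1 + 28)**2 = 29**2 = 841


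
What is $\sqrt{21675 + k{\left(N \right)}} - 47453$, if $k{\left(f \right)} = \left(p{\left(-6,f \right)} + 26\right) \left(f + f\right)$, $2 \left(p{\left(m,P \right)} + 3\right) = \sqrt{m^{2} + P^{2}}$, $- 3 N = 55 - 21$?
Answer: $-47453 + \frac{\sqrt{190383 - 68 \sqrt{370}}}{3} \approx -47308.0$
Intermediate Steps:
$N = - \frac{34}{3}$ ($N = - \frac{55 - 21}{3} = \left(- \frac{1}{3}\right) 34 = - \frac{34}{3} \approx -11.333$)
$p{\left(m,P \right)} = -3 + \frac{\sqrt{P^{2} + m^{2}}}{2}$ ($p{\left(m,P \right)} = -3 + \frac{\sqrt{m^{2} + P^{2}}}{2} = -3 + \frac{\sqrt{P^{2} + m^{2}}}{2}$)
$k{\left(f \right)} = 2 f \left(23 + \frac{\sqrt{36 + f^{2}}}{2}\right)$ ($k{\left(f \right)} = \left(\left(-3 + \frac{\sqrt{f^{2} + \left(-6\right)^{2}}}{2}\right) + 26\right) \left(f + f\right) = \left(\left(-3 + \frac{\sqrt{f^{2} + 36}}{2}\right) + 26\right) 2 f = \left(\left(-3 + \frac{\sqrt{36 + f^{2}}}{2}\right) + 26\right) 2 f = \left(23 + \frac{\sqrt{36 + f^{2}}}{2}\right) 2 f = 2 f \left(23 + \frac{\sqrt{36 + f^{2}}}{2}\right)$)
$\sqrt{21675 + k{\left(N \right)}} - 47453 = \sqrt{21675 - \frac{34 \left(46 + \sqrt{36 + \left(- \frac{34}{3}\right)^{2}}\right)}{3}} - 47453 = \sqrt{21675 - \frac{34 \left(46 + \sqrt{36 + \frac{1156}{9}}\right)}{3}} - 47453 = \sqrt{21675 - \frac{34 \left(46 + \sqrt{\frac{1480}{9}}\right)}{3}} - 47453 = \sqrt{21675 - \frac{34 \left(46 + \frac{2 \sqrt{370}}{3}\right)}{3}} - 47453 = \sqrt{21675 - \left(\frac{1564}{3} + \frac{68 \sqrt{370}}{9}\right)} - 47453 = \sqrt{\frac{63461}{3} - \frac{68 \sqrt{370}}{9}} - 47453 = -47453 + \sqrt{\frac{63461}{3} - \frac{68 \sqrt{370}}{9}}$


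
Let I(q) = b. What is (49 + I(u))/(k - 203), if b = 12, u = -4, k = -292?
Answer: -61/495 ≈ -0.12323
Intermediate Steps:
I(q) = 12
(49 + I(u))/(k - 203) = (49 + 12)/(-292 - 203) = 61/(-495) = 61*(-1/495) = -61/495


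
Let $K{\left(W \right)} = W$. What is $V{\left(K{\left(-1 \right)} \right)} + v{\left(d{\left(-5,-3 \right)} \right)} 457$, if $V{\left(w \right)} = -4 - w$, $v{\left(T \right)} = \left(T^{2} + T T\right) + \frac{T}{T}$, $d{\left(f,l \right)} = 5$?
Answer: $23304$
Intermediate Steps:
$v{\left(T \right)} = 1 + 2 T^{2}$ ($v{\left(T \right)} = \left(T^{2} + T^{2}\right) + 1 = 2 T^{2} + 1 = 1 + 2 T^{2}$)
$V{\left(K{\left(-1 \right)} \right)} + v{\left(d{\left(-5,-3 \right)} \right)} 457 = \left(-4 - -1\right) + \left(1 + 2 \cdot 5^{2}\right) 457 = \left(-4 + 1\right) + \left(1 + 2 \cdot 25\right) 457 = -3 + \left(1 + 50\right) 457 = -3 + 51 \cdot 457 = -3 + 23307 = 23304$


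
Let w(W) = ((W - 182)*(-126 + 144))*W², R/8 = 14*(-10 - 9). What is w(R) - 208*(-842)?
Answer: -188290031584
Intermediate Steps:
R = -2128 (R = 8*(14*(-10 - 9)) = 8*(14*(-19)) = 8*(-266) = -2128)
w(W) = W²*(-3276 + 18*W) (w(W) = ((-182 + W)*18)*W² = (-3276 + 18*W)*W² = W²*(-3276 + 18*W))
w(R) - 208*(-842) = 18*(-2128)²*(-182 - 2128) - 208*(-842) = 18*4528384*(-2310) - 1*(-175136) = -188290206720 + 175136 = -188290031584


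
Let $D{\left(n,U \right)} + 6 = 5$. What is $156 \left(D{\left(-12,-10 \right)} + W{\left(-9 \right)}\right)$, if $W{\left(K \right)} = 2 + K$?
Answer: $-1248$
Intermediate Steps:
$D{\left(n,U \right)} = -1$ ($D{\left(n,U \right)} = -6 + 5 = -1$)
$156 \left(D{\left(-12,-10 \right)} + W{\left(-9 \right)}\right) = 156 \left(-1 + \left(2 - 9\right)\right) = 156 \left(-1 - 7\right) = 156 \left(-8\right) = -1248$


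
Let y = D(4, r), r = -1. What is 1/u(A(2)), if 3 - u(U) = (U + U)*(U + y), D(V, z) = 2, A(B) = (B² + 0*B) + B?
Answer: -1/93 ≈ -0.010753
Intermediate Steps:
A(B) = B + B² (A(B) = (B² + 0) + B = B² + B = B + B²)
y = 2
u(U) = 3 - 2*U*(2 + U) (u(U) = 3 - (U + U)*(U + 2) = 3 - 2*U*(2 + U))
1/u(A(2)) = 1/(3 - 8*(1 + 2) - 2*4*(1 + 2)²) = 1/(3 - 8*3 - 2*(2*3)²) = 1/(3 - 4*6 - 2*6²) = 1/(3 - 24 - 2*36) = 1/(3 - 24 - 72) = 1/(-93) = -1/93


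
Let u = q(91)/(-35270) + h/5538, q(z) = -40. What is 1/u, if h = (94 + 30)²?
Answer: 9766263/27126652 ≈ 0.36002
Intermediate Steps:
h = 15376 (h = 124² = 15376)
u = 27126652/9766263 (u = -40/(-35270) + 15376/5538 = -40*(-1/35270) + 15376*(1/5538) = 4/3527 + 7688/2769 = 27126652/9766263 ≈ 2.7776)
1/u = 1/(27126652/9766263) = 9766263/27126652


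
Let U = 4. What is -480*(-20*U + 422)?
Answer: -164160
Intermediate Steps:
-480*(-20*U + 422) = -480*(-20*4 + 422) = -480*(-80 + 422) = -480*342 = -164160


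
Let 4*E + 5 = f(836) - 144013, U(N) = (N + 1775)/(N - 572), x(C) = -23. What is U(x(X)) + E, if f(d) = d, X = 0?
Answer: -42600149/1190 ≈ -35798.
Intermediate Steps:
U(N) = (1775 + N)/(-572 + N)
E = -71591/2 (E = -5/4 + (836 - 144013)/4 = -5/4 + (1/4)*(-143177) = -5/4 - 143177/4 = -71591/2 ≈ -35796.)
U(x(X)) + E = (1775 - 23)/(-572 - 23) - 71591/2 = 1752/(-595) - 71591/2 = -1/595*1752 - 71591/2 = -1752/595 - 71591/2 = -42600149/1190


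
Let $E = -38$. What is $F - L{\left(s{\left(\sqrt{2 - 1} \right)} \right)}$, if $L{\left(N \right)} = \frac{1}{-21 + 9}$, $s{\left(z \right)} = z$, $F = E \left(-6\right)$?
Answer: $\frac{2737}{12} \approx 228.08$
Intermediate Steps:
$F = 228$ ($F = \left(-38\right) \left(-6\right) = 228$)
$L{\left(N \right)} = - \frac{1}{12}$ ($L{\left(N \right)} = \frac{1}{-12} = - \frac{1}{12}$)
$F - L{\left(s{\left(\sqrt{2 - 1} \right)} \right)} = 228 - - \frac{1}{12} = 228 + \frac{1}{12} = \frac{2737}{12}$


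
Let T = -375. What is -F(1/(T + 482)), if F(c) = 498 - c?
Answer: -53285/107 ≈ -497.99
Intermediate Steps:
-F(1/(T + 482)) = -(498 - 1/(-375 + 482)) = -(498 - 1/107) = -1*53285/107 = -53285/107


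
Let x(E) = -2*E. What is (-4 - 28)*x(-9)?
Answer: -576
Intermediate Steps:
(-4 - 28)*x(-9) = (-4 - 28)*(-2*(-9)) = -32*18 = -576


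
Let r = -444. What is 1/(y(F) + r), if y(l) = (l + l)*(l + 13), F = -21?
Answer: -1/108 ≈ -0.0092593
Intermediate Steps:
y(l) = 2*l*(13 + l) (y(l) = (2*l)*(13 + l) = 2*l*(13 + l))
1/(y(F) + r) = 1/(2*(-21)*(13 - 21) - 444) = 1/(2*(-21)*(-8) - 444) = 1/(336 - 444) = 1/(-108) = -1/108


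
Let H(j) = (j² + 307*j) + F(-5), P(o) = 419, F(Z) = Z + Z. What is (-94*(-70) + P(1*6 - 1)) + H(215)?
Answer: 119219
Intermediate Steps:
F(Z) = 2*Z
H(j) = -10 + j² + 307*j (H(j) = (j² + 307*j) + 2*(-5) = (j² + 307*j) - 10 = -10 + j² + 307*j)
(-94*(-70) + P(1*6 - 1)) + H(215) = (-94*(-70) + 419) + (-10 + 215² + 307*215) = (6580 + 419) + (-10 + 46225 + 66005) = 6999 + 112220 = 119219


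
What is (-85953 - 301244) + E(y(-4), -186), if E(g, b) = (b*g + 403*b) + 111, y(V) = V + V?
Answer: -460556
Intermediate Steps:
y(V) = 2*V
E(g, b) = 111 + 403*b + b*g (E(g, b) = (403*b + b*g) + 111 = 111 + 403*b + b*g)
(-85953 - 301244) + E(y(-4), -186) = (-85953 - 301244) + (111 + 403*(-186) - 372*(-4)) = -387197 + (111 - 74958 - 186*(-8)) = -387197 + (111 - 74958 + 1488) = -387197 - 73359 = -460556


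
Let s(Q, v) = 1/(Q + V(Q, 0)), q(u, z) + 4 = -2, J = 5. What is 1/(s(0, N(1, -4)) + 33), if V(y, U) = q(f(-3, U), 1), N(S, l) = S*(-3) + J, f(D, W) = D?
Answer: 6/197 ≈ 0.030457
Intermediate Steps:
q(u, z) = -6 (q(u, z) = -4 - 2 = -6)
N(S, l) = 5 - 3*S (N(S, l) = S*(-3) + 5 = -3*S + 5 = 5 - 3*S)
V(y, U) = -6
s(Q, v) = 1/(-6 + Q) (s(Q, v) = 1/(Q - 6) = 1/(-6 + Q))
1/(s(0, N(1, -4)) + 33) = 1/(1/(-6 + 0) + 33) = 1/(1/(-6) + 33) = 1/(-⅙ + 33) = 1/(197/6) = 6/197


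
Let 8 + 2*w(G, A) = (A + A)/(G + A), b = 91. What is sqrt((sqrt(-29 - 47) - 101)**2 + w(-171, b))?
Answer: sqrt(4047945 - 161600*I*sqrt(19))/20 ≈ 100.97 - 8.72*I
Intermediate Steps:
w(G, A) = -4 + A/(A + G) (w(G, A) = -4 + ((A + A)/(G + A))/2 = -4 + ((2*A)/(A + G))/2 = -4 + (2*A/(A + G))/2 = -4 + A/(A + G))
sqrt((sqrt(-29 - 47) - 101)**2 + w(-171, b)) = sqrt((sqrt(-29 - 47) - 101)**2 + (-4*(-171) - 3*91)/(91 - 171)) = sqrt((sqrt(-76) - 101)**2 + (684 - 273)/(-80)) = sqrt((2*I*sqrt(19) - 101)**2 - 1/80*411) = sqrt((-101 + 2*I*sqrt(19))**2 - 411/80) = sqrt(-411/80 + (-101 + 2*I*sqrt(19))**2)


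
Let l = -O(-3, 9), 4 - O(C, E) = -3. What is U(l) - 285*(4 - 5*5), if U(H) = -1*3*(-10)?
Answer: 6015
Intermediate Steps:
O(C, E) = 7 (O(C, E) = 4 - 1*(-3) = 4 + 3 = 7)
l = -7 (l = -1*7 = -7)
U(H) = 30 (U(H) = -3*(-10) = 30)
U(l) - 285*(4 - 5*5) = 30 - 285*(4 - 5*5) = 30 - 285*(4 - 25) = 30 - 285*(-21) = 30 + 5985 = 6015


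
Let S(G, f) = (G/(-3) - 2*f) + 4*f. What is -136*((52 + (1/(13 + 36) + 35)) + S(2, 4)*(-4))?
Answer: -1153280/147 ≈ -7845.4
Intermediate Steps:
S(G, f) = 2*f - G/3 (S(G, f) = (-G/3 - 2*f) + 4*f = (-2*f - G/3) + 4*f = 2*f - G/3)
-136*((52 + (1/(13 + 36) + 35)) + S(2, 4)*(-4)) = -136*((52 + (1/(13 + 36) + 35)) + (2*4 - ⅓*2)*(-4)) = -136*((52 + (1/49 + 35)) + (8 - ⅔)*(-4)) = -136*((52 + (1/49 + 35)) + (22/3)*(-4)) = -136*((52 + 1716/49) - 88/3) = -136*(4264/49 - 88/3) = -136*8480/147 = -1153280/147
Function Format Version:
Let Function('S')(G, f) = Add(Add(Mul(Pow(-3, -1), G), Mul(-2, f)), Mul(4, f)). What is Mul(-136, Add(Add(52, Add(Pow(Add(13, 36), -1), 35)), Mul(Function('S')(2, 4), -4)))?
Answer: Rational(-1153280, 147) ≈ -7845.4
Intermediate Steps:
Function('S')(G, f) = Add(Mul(2, f), Mul(Rational(-1, 3), G)) (Function('S')(G, f) = Add(Add(Mul(Rational(-1, 3), G), Mul(-2, f)), Mul(4, f)) = Add(Add(Mul(-2, f), Mul(Rational(-1, 3), G)), Mul(4, f)) = Add(Mul(2, f), Mul(Rational(-1, 3), G)))
Mul(-136, Add(Add(52, Add(Pow(Add(13, 36), -1), 35)), Mul(Function('S')(2, 4), -4))) = Mul(-136, Add(Add(52, Add(Pow(Add(13, 36), -1), 35)), Mul(Add(Mul(2, 4), Mul(Rational(-1, 3), 2)), -4))) = Mul(-136, Add(Add(52, Add(Pow(49, -1), 35)), Mul(Add(8, Rational(-2, 3)), -4))) = Mul(-136, Add(Add(52, Add(Rational(1, 49), 35)), Mul(Rational(22, 3), -4))) = Mul(-136, Add(Add(52, Rational(1716, 49)), Rational(-88, 3))) = Mul(-136, Add(Rational(4264, 49), Rational(-88, 3))) = Mul(-136, Rational(8480, 147)) = Rational(-1153280, 147)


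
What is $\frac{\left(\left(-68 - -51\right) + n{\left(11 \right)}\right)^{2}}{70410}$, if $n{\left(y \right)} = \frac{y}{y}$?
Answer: $\frac{128}{35205} \approx 0.0036358$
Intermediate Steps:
$n{\left(y \right)} = 1$
$\frac{\left(\left(-68 - -51\right) + n{\left(11 \right)}\right)^{2}}{70410} = \frac{\left(\left(-68 - -51\right) + 1\right)^{2}}{70410} = \left(\left(-68 + 51\right) + 1\right)^{2} \cdot \frac{1}{70410} = \left(-17 + 1\right)^{2} \cdot \frac{1}{70410} = \left(-16\right)^{2} \cdot \frac{1}{70410} = 256 \cdot \frac{1}{70410} = \frac{128}{35205}$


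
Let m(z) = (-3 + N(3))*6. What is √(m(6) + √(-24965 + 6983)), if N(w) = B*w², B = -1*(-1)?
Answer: 3*√(4 + I*√222) ≈ 9.35 + 7.171*I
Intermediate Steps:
B = 1
N(w) = w² (N(w) = 1*w² = w²)
m(z) = 36 (m(z) = (-3 + 3²)*6 = (-3 + 9)*6 = 6*6 = 36)
√(m(6) + √(-24965 + 6983)) = √(36 + √(-24965 + 6983)) = √(36 + √(-17982)) = √(36 + 9*I*√222)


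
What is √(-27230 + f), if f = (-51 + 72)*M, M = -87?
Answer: 7*I*√593 ≈ 170.46*I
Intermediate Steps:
f = -1827 (f = (-51 + 72)*(-87) = 21*(-87) = -1827)
√(-27230 + f) = √(-27230 - 1827) = √(-29057) = 7*I*√593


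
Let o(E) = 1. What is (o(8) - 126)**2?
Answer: 15625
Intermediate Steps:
(o(8) - 126)**2 = (1 - 126)**2 = (-125)**2 = 15625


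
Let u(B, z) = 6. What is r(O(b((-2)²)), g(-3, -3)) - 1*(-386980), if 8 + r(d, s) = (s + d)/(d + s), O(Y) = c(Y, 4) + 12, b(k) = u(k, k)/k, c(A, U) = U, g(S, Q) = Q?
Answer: 386973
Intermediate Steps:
b(k) = 6/k
O(Y) = 16 (O(Y) = 4 + 12 = 16)
r(d, s) = -7 (r(d, s) = -8 + (s + d)/(d + s) = -8 + (d + s)/(d + s) = -8 + 1 = -7)
r(O(b((-2)²)), g(-3, -3)) - 1*(-386980) = -7 - 1*(-386980) = -7 + 386980 = 386973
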